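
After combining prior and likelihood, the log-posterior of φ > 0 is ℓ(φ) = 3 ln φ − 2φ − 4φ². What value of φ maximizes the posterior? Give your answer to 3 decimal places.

φ̂_MAP = 0.500

ℓ'(φ) = 3/φ − 2 − 8φ. Setting this to zero and multiplying by φ: 8φ² + 2φ − 3 = 0.
φ = (−2 + √(2² + 4·8·3)) / (2·8) = (−2 + √100) / 16 = (−2 + 10)/16 = 1/2.
ℓ''(φ) = −3/φ² − 8 < 0, confirming a maximum.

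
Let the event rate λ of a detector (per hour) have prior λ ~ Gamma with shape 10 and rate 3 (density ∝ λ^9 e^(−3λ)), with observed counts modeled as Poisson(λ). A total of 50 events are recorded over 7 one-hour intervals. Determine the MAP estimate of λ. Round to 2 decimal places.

λ̂_MAP = 5.90

Σxᵢ = 50, n = 7.
Posterior ∝ λ^9e^(−3λ) · λ^50e^(−7λ) = λ^59e^(−10λ), i.e. Gamma(shape=60, rate=10).
The mode of a Gamma(a, b) with a ≥ 1 (shape–rate) is (a−1)/b = 59/10 ≈ 5.90.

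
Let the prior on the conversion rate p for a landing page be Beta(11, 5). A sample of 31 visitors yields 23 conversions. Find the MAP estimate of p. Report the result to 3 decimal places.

p̂_MAP = 0.733

Prior: Beta(11, 5).
Data: 23 successes in 31 trials. The binomial likelihood contributes p^23(1−p)^8, so the posterior is Beta(11+23, 5+8) = Beta(34, 13).
For Beta(a, b) with a, b > 1 the mode is (a−1)/(a+b−2) = 33/45 ≈ 0.733.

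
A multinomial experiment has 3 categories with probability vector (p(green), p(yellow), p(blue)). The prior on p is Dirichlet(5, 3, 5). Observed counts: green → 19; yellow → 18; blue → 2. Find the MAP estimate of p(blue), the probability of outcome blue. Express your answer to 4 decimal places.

MAP estimate of p(blue) = 0.1224

The posterior is Dirichlet(αᵢ + nᵢ) = Dirichlet(24, 21, 7).
For a Dirichlet(a₁,…,a_K) with all aᵢ > 1, the mode has j-th component (aⱼ − 1)/(Σaᵢ − K).
Here Σaᵢ = 52 and K = 3, so p(blue) = (7 − 1)/(52 − 3) = 6/49 ≈ 0.1224.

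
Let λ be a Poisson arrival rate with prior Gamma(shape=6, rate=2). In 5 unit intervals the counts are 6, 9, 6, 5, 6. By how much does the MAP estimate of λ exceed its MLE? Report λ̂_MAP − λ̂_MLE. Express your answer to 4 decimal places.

Σxᵢ = 32. Posterior is Gamma(38, 7); MAP = (38−1)/7 = 37/7 ≈ 5.28571.
MLE = x̄ = 32/5 ≈ 6.40000.
Difference = 37/7 − 32/5 = -39/35 ≈ -1.1143.

MAP − MLE = -1.1143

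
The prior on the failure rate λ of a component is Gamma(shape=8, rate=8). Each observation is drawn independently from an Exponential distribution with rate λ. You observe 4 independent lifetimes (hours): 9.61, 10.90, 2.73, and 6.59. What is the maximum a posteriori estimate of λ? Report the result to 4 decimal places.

The Exponential(rate=λ) likelihood is ∝ λ^n e^(−λΣtᵢ). Here n = 4 and Σtᵢ = 9.61 + 10.90 + 2.73 + 6.59 = 29.83.
Posterior ∝ λ^7e^(−8λ) · λ^4e^(−29.83λ) = λ^11e^(−37.83λ), i.e. Gamma(12, 37.83).
Mode = (a−1)/b = 11/37.83 ≈ 0.2908.

λ̂_MAP = 0.2908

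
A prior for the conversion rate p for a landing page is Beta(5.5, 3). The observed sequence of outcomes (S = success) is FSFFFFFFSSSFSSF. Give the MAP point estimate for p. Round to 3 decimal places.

p̂_MAP = 0.488

Prior: Beta(5.5, 3).
Data: 6 successes in 15 trials (from the sequence). The binomial likelihood contributes p^6(1−p)^9, so the posterior is Beta(5.5+6, 3+9) = Beta(11.5, 12).
For Beta(a, b) with a, b > 1 the mode is (a−1)/(a+b−2) = 10.5/21.5 ≈ 0.488.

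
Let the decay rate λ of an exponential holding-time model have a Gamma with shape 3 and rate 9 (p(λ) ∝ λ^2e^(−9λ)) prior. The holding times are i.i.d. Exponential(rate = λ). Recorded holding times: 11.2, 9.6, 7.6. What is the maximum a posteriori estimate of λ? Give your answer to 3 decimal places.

λ̂_MAP = 0.134

The Exponential(rate=λ) likelihood is ∝ λ^n e^(−λΣtᵢ). Here n = 3 and Σtᵢ = 11.2 + 9.6 + 7.6 = 28.4.
Posterior ∝ λ^2e^(−9λ) · λ^3e^(−28.4λ) = λ^5e^(−37.4λ), i.e. Gamma(6, 37.4).
Mode = (a−1)/b = 5/37.4 ≈ 0.134.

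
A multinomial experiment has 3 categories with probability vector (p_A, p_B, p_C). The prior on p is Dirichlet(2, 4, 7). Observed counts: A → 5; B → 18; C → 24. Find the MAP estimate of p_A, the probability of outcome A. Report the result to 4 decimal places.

MAP estimate of p_A = 0.1053

The posterior is Dirichlet(αᵢ + nᵢ) = Dirichlet(7, 22, 31).
For a Dirichlet(a₁,…,a_K) with all aᵢ > 1, the mode has j-th component (aⱼ − 1)/(Σaᵢ − K).
Here Σaᵢ = 60 and K = 3, so p_A = (7 − 1)/(60 − 3) = 6/57 ≈ 0.1053.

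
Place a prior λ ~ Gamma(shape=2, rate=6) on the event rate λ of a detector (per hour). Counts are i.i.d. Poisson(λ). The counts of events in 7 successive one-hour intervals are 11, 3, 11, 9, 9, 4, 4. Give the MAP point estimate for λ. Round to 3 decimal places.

Σxᵢ = 11+3+11+9+9+4+4 = 51, with n = 7.
Posterior ∝ λe^(−6λ) · λ^51e^(−7λ) = λ^52e^(−13λ), i.e. Gamma(shape=53, rate=13).
The mode of a Gamma(a, b) with a ≥ 1 (shape–rate) is (a−1)/b = 52/13 ≈ 4.000.

λ̂_MAP = 4.000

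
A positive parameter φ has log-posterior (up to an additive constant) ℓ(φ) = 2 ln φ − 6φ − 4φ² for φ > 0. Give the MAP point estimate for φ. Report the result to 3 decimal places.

φ̂_MAP = 0.250

ℓ'(φ) = 2/φ − 6 − 8φ. Setting this to zero and multiplying by φ: 8φ² + 6φ − 2 = 0.
φ = (−6 + √(6² + 4·8·2)) / (2·8) = (−6 + √100) / 16 = (−6 + 10)/16 = 1/4.
ℓ''(φ) = −2/φ² − 8 < 0, confirming a maximum.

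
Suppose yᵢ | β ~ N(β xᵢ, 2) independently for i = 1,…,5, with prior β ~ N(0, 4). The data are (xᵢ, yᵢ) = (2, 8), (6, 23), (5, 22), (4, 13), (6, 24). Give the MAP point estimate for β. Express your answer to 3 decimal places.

log p(β | y) = −Σ(yᵢ − βxᵢ)²/(2·2) − β²/(2·4) + const.
Setting the derivative to zero: Σxᵢ(yᵢ − βxᵢ)/2 − β/4 = 0, so β = Σxᵢyᵢ / (Σxᵢ² + σ²/τ²).
Σxᵢyᵢ = 2·8 + 6·23 + 5·22 + 4·13 + 6·24 = 460; Σxᵢ² = 117; σ²/τ² = 0.5.
β̂_MAP = 460 / (117 + 0.5) = 460/117.5 ≈ 3.915.

β̂_MAP = 3.915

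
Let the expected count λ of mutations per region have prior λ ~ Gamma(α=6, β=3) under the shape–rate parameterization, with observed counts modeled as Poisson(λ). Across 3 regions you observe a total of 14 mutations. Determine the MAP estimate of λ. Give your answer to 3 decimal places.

Σxᵢ = 14, n = 3.
Posterior ∝ λ^5e^(−3λ) · λ^14e^(−3λ) = λ^19e^(−6λ), i.e. Gamma(shape=20, rate=6).
The mode of a Gamma(a, b) with a ≥ 1 (shape–rate) is (a−1)/b = 19/6 ≈ 3.167.

λ̂_MAP = 3.167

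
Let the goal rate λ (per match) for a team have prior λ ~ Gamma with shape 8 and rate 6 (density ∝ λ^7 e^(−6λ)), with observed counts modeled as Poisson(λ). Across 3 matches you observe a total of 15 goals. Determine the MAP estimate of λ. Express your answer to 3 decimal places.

λ̂_MAP = 2.444

Σxᵢ = 15, n = 3.
Posterior ∝ λ^7e^(−6λ) · λ^15e^(−3λ) = λ^22e^(−9λ), i.e. Gamma(shape=23, rate=9).
The mode of a Gamma(a, b) with a ≥ 1 (shape–rate) is (a−1)/b = 22/9 ≈ 2.444.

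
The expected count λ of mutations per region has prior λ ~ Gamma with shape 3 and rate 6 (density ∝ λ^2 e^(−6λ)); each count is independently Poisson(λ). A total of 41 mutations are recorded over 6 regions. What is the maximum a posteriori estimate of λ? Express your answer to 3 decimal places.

λ̂_MAP = 3.583

Σxᵢ = 41, n = 6.
Posterior ∝ λ^2e^(−6λ) · λ^41e^(−6λ) = λ^43e^(−12λ), i.e. Gamma(shape=44, rate=12).
The mode of a Gamma(a, b) with a ≥ 1 (shape–rate) is (a−1)/b = 43/12 ≈ 3.583.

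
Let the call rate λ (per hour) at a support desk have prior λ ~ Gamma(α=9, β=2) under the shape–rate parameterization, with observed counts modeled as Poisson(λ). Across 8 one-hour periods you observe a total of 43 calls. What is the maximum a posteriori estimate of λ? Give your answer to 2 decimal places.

Σxᵢ = 43, n = 8.
Posterior ∝ λ^8e^(−2λ) · λ^43e^(−8λ) = λ^51e^(−10λ), i.e. Gamma(shape=52, rate=10).
The mode of a Gamma(a, b) with a ≥ 1 (shape–rate) is (a−1)/b = 51/10 ≈ 5.10.

λ̂_MAP = 5.10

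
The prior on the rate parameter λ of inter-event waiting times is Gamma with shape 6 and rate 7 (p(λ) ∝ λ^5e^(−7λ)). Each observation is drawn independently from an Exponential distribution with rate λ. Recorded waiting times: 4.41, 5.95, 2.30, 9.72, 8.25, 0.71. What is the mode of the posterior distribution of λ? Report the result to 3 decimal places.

The Exponential(rate=λ) likelihood is ∝ λ^n e^(−λΣtᵢ). Here n = 6 and Σtᵢ = 4.41 + 5.95 + 2.30 + 9.72 + 8.25 + 0.71 = 31.34.
Posterior ∝ λ^5e^(−7λ) · λ^6e^(−31.34λ) = λ^11e^(−38.34λ), i.e. Gamma(12, 38.34).
Mode = (a−1)/b = 11/38.34 ≈ 0.287.

λ̂_MAP = 0.287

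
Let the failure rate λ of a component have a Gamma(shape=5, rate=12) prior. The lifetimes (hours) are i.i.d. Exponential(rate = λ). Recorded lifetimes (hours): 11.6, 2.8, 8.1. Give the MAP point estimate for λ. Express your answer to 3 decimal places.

The Exponential(rate=λ) likelihood is ∝ λ^n e^(−λΣtᵢ). Here n = 3 and Σtᵢ = 11.6 + 2.8 + 8.1 = 22.5.
Posterior ∝ λ^4e^(−12λ) · λ^3e^(−22.5λ) = λ^7e^(−34.5λ), i.e. Gamma(8, 34.5).
Mode = (a−1)/b = 7/34.5 ≈ 0.203.

λ̂_MAP = 0.203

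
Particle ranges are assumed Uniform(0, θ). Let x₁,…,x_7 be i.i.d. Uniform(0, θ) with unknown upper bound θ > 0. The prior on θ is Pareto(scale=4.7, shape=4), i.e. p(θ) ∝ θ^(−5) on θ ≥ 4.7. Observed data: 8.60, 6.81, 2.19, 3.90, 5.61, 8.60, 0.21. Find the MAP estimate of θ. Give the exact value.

θ̂_MAP = 8.60

The Uniform(0, θ) likelihood is θ^(−n) for θ ≥ max(xᵢ), zero otherwise. Here max(xᵢ) = 8.60.
Posterior ∝ θ^(−5) · θ^(−7) = θ^(−12) on θ ≥ max(4.7, 8.60) = 8.60.
This density is strictly decreasing in θ, so the posterior mode lies at the lower boundary of the support.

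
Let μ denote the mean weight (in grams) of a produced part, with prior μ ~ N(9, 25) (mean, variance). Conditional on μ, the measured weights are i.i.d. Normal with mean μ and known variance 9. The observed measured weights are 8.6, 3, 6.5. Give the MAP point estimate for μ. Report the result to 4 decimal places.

n = 3; x̄ = (8.6 + 3 + 6.5)/3 = 18.1/3 = 181/30 ≈ 6.0333.
For a Normal prior and Normal likelihood with known variance, the posterior is Normal; its mode equals its mean, the precision-weighted average.
Prior precision 1/σ₀² = 1/25 = 0.04; data precision n/σ² = 3/9 = 1/3.
μ̂ = (0.04·9 + (1/3)·(181/30)) / (0.04 + 1/3) = (1067/450)/(28/75) = 1067/168 ≈ 6.3512.

μ̂_MAP = 6.3512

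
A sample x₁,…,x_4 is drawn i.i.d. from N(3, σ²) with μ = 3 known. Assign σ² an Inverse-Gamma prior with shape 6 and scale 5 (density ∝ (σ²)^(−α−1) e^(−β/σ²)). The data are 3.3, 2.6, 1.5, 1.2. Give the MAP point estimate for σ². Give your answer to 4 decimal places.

Sum of squared deviations about the known mean: SS = (3.3−3)² + (2.6−3)² + (1.5−3)² + (1.2−3)² = 5.74.
The Normal likelihood contributes (σ²)^(−n/2) exp(−SS/(2σ²)), so the posterior is Inverse-Gamma(α + n/2, β + SS/2) = Inverse-Gamma(8, 7.87).
The mode of Inverse-Gamma(a, b) is b/(a+1) = 7.87/9 ≈ 0.8744.

σ̂²_MAP = 0.8744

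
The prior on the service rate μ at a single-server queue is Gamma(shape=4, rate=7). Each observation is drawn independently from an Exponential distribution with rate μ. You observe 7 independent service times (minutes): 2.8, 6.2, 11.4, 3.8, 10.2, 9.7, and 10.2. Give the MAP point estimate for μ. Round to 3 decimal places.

The Exponential(rate=μ) likelihood is ∝ μ^n e^(−μΣtᵢ). Here n = 7 and Σtᵢ = 2.8 + 6.2 + 11.4 + 3.8 + 10.2 + 9.7 + 10.2 = 54.3.
Posterior ∝ μ^3e^(−7μ) · μ^7e^(−54.3μ) = μ^10e^(−61.3μ), i.e. Gamma(11, 61.3).
Mode = (a−1)/b = 10/61.3 ≈ 0.163.

μ̂_MAP = 0.163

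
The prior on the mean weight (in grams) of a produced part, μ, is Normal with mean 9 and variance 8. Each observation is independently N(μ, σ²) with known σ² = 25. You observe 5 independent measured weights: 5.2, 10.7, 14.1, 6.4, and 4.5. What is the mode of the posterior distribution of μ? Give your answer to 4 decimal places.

μ̂_MAP = 8.4954

n = 5; x̄ = (5.2 + 10.7 + 14.1 + 6.4 + 4.5)/5 = 40.9/5 = 8.18.
For a Normal prior and Normal likelihood with known variance, the posterior is Normal; its mode equals its mean, the precision-weighted average.
Prior precision 1/σ₀² = 1/8 = 0.125; data precision n/σ² = 5/25 = 0.2.
μ̂ = (0.125·9 + 0.2·8.18) / (0.125 + 0.2) = 2.761/0.325 = 2761/325 ≈ 8.4954.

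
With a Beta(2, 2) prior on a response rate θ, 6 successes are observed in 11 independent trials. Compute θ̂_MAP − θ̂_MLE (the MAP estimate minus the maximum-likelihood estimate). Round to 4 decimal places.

MAP − MLE = -0.0070

Posterior is Beta(8, 7); MAP = (8−1)/(15−2) = 7/13 ≈ 0.53846.
MLE ignores the prior: θ̂_MLE = k/n = 6/11 ≈ 0.54545.
Difference = 7/13 − 6/11 = -1/143 ≈ -0.0070.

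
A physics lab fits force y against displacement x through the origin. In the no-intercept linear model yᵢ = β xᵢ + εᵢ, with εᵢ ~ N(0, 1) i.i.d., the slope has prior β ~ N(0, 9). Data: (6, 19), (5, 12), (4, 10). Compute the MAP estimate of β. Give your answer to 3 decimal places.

β̂_MAP = 2.775

log p(β | y) = −Σ(yᵢ − βxᵢ)²/(2·1) − β²/(2·9) + const.
Setting the derivative to zero: Σxᵢ(yᵢ − βxᵢ)/1 − β/9 = 0, so β = Σxᵢyᵢ / (Σxᵢ² + σ²/τ²).
Σxᵢyᵢ = 6·19 + 5·12 + 4·10 = 214; Σxᵢ² = 77; σ²/τ² = 1/9.
β̂_MAP = 214 / (77 + 1/9) = 214/(694/9) = 963/347 ≈ 2.775.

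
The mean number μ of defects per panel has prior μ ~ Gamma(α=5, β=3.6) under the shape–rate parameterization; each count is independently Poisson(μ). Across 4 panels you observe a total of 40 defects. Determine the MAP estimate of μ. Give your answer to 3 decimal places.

μ̂_MAP = 5.789

Σxᵢ = 40, n = 4.
Posterior ∝ μ^4e^(−3.6μ) · μ^40e^(−4μ) = μ^44e^(−7.6μ), i.e. Gamma(shape=45, rate=7.6).
The mode of a Gamma(a, b) with a ≥ 1 (shape–rate) is (a−1)/b = 44/7.6 ≈ 5.789.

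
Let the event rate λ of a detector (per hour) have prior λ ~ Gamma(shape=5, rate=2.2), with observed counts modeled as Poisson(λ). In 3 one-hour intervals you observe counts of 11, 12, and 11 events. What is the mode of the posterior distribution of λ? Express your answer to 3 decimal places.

Σxᵢ = 11+12+11 = 34, with n = 3.
Posterior ∝ λ^4e^(−2.2λ) · λ^34e^(−3λ) = λ^38e^(−5.2λ), i.e. Gamma(shape=39, rate=5.2).
The mode of a Gamma(a, b) with a ≥ 1 (shape–rate) is (a−1)/b = 38/5.2 ≈ 7.308.

λ̂_MAP = 7.308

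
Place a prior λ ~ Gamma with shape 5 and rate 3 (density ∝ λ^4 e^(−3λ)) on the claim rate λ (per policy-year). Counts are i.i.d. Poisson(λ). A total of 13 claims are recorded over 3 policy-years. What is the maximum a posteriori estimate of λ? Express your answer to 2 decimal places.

Σxᵢ = 13, n = 3.
Posterior ∝ λ^4e^(−3λ) · λ^13e^(−3λ) = λ^17e^(−6λ), i.e. Gamma(shape=18, rate=6).
The mode of a Gamma(a, b) with a ≥ 1 (shape–rate) is (a−1)/b = 17/6 ≈ 2.83.

λ̂_MAP = 2.83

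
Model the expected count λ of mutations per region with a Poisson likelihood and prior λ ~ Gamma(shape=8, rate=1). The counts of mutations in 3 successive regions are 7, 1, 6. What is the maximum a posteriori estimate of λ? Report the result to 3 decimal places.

Σxᵢ = 7+1+6 = 14, with n = 3.
Posterior ∝ λ^7e^(−1λ) · λ^14e^(−3λ) = λ^21e^(−4λ), i.e. Gamma(shape=22, rate=4).
The mode of a Gamma(a, b) with a ≥ 1 (shape–rate) is (a−1)/b = 21/4 ≈ 5.250.

λ̂_MAP = 5.250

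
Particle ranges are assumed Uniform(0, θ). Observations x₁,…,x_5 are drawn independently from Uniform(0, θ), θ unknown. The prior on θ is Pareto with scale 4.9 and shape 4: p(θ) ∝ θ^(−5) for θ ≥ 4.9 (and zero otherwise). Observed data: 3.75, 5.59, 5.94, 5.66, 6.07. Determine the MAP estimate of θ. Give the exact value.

θ̂_MAP = 6.07

The Uniform(0, θ) likelihood is θ^(−n) for θ ≥ max(xᵢ), zero otherwise. Here max(xᵢ) = 6.07.
Posterior ∝ θ^(−5) · θ^(−5) = θ^(−10) on θ ≥ max(4.9, 6.07) = 6.07.
This density is strictly decreasing in θ, so the posterior mode lies at the lower boundary of the support.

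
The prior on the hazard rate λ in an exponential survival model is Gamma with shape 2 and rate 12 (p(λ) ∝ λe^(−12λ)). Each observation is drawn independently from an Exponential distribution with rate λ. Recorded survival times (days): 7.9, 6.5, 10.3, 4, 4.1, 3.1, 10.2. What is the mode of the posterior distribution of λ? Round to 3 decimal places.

λ̂_MAP = 0.138

The Exponential(rate=λ) likelihood is ∝ λ^n e^(−λΣtᵢ). Here n = 7 and Σtᵢ = 7.9 + 6.5 + 10.3 + 4 + 4.1 + 3.1 + 10.2 = 46.1.
Posterior ∝ λe^(−12λ) · λ^7e^(−46.1λ) = λ^8e^(−58.1λ), i.e. Gamma(9, 58.1).
Mode = (a−1)/b = 8/58.1 ≈ 0.138.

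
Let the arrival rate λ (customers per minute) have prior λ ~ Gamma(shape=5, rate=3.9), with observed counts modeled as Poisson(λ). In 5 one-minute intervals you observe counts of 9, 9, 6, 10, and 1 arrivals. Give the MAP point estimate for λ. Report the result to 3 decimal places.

λ̂_MAP = 4.382

Σxᵢ = 9+9+6+10+1 = 35, with n = 5.
Posterior ∝ λ^4e^(−3.9λ) · λ^35e^(−5λ) = λ^39e^(−8.9λ), i.e. Gamma(shape=40, rate=8.9).
The mode of a Gamma(a, b) with a ≥ 1 (shape–rate) is (a−1)/b = 39/8.9 ≈ 4.382.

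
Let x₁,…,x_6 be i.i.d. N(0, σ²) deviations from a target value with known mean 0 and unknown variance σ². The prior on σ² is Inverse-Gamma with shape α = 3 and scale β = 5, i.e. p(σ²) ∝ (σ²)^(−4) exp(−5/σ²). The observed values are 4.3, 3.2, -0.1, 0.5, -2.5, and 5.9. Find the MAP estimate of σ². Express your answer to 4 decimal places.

σ̂²_MAP = 5.7179

Sum of squared deviations about the known mean: SS = (4.3−0)² + (3.2−0)² + (-0.1−0)² + (0.5−0)² + (-2.5−0)² + (5.9−0)² = 70.05.
The Normal likelihood contributes (σ²)^(−n/2) exp(−SS/(2σ²)), so the posterior is Inverse-Gamma(α + n/2, β + SS/2) = Inverse-Gamma(6, 40.025).
The mode of Inverse-Gamma(a, b) is b/(a+1) = 40.025/7 ≈ 5.7179.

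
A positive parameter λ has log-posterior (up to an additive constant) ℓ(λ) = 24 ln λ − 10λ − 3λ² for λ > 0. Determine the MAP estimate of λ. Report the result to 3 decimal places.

ℓ'(λ) = 24/λ − 10 − 6λ. Setting this to zero and multiplying by λ: 6λ² + 10λ − 24 = 0.
λ = (−10 + √(10² + 4·6·24)) / (2·6) = (−10 + √676) / 12 = (−10 + 26)/12 = 4/3.
ℓ''(λ) = −24/λ² − 6 < 0, confirming a maximum.

λ̂_MAP = 1.333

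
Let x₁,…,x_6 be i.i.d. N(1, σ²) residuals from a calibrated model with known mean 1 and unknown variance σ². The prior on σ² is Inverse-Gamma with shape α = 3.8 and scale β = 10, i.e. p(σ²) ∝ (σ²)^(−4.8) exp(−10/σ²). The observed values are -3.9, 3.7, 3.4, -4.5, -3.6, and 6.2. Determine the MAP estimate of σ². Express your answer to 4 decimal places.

Sum of squared deviations about the known mean: SS = (-3.9−1)² + (3.7−1)² + (3.4−1)² + (-4.5−1)² + (-3.6−1)² + (6.2−1)² = 115.51.
The Normal likelihood contributes (σ²)^(−n/2) exp(−SS/(2σ²)), so the posterior is Inverse-Gamma(α + n/2, β + SS/2) = Inverse-Gamma(6.8, 67.755).
The mode of Inverse-Gamma(a, b) is b/(a+1) = 67.755/7.8 ≈ 8.6865.

σ̂²_MAP = 8.6865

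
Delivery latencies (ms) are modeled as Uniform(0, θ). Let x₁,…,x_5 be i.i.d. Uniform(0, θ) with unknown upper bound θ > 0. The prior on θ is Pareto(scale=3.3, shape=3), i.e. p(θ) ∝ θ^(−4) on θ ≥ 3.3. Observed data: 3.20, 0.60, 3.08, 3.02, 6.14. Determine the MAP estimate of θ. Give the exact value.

The Uniform(0, θ) likelihood is θ^(−n) for θ ≥ max(xᵢ), zero otherwise. Here max(xᵢ) = 6.14.
Posterior ∝ θ^(−4) · θ^(−5) = θ^(−9) on θ ≥ max(3.3, 6.14) = 6.14.
This density is strictly decreasing in θ, so the posterior mode lies at the lower boundary of the support.

θ̂_MAP = 6.14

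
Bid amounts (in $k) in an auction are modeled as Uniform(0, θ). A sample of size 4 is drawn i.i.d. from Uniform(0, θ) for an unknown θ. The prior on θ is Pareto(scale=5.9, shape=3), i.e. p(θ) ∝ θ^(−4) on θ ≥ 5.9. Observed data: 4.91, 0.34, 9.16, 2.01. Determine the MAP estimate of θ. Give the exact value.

θ̂_MAP = 9.16

The Uniform(0, θ) likelihood is θ^(−n) for θ ≥ max(xᵢ), zero otherwise. Here max(xᵢ) = 9.16.
Posterior ∝ θ^(−4) · θ^(−4) = θ^(−8) on θ ≥ max(5.9, 9.16) = 9.16.
This density is strictly decreasing in θ, so the posterior mode lies at the lower boundary of the support.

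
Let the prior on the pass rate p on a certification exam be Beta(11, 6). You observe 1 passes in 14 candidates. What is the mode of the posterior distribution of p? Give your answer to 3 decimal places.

Prior: Beta(11, 6).
Data: 1 success in 14 trials. The binomial likelihood contributes p(1−p)^13, so the posterior is Beta(11+1, 6+13) = Beta(12, 19).
For Beta(a, b) with a, b > 1 the mode is (a−1)/(a+b−2) = 11/29 ≈ 0.379.

p̂_MAP = 0.379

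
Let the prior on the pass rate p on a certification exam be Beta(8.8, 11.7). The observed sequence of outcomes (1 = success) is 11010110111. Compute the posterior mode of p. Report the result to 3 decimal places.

p̂_MAP = 0.536

Prior: Beta(8.8, 11.7).
Data: 8 successes in 11 trials (from the sequence). The binomial likelihood contributes p^8(1−p)^3, so the posterior is Beta(8.8+8, 11.7+3) = Beta(16.8, 14.7).
For Beta(a, b) with a, b > 1 the mode is (a−1)/(a+b−2) = 15.8/29.5 ≈ 0.536.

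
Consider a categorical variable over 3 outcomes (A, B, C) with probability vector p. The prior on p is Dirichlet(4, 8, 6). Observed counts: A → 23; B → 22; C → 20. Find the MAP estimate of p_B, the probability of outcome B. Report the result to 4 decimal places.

The posterior is Dirichlet(αᵢ + nᵢ) = Dirichlet(27, 30, 26).
For a Dirichlet(a₁,…,a_K) with all aᵢ > 1, the mode has j-th component (aⱼ − 1)/(Σaᵢ − K).
Here Σaᵢ = 83 and K = 3, so p_B = (30 − 1)/(83 − 3) = 29/80 ≈ 0.3625.

MAP estimate of p_B = 0.3625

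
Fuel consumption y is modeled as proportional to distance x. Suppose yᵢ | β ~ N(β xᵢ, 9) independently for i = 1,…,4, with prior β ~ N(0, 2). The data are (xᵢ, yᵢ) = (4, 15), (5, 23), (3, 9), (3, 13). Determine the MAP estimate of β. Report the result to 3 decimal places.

log p(β | y) = −Σ(yᵢ − βxᵢ)²/(2·9) − β²/(2·2) + const.
Setting the derivative to zero: Σxᵢ(yᵢ − βxᵢ)/9 − β/2 = 0, so β = Σxᵢyᵢ / (Σxᵢ² + σ²/τ²).
Σxᵢyᵢ = 4·15 + 5·23 + 3·9 + 3·13 = 241; Σxᵢ² = 59; σ²/τ² = 4.5.
β̂_MAP = 241 / (59 + 4.5) = 241/63.5 ≈ 3.795.

β̂_MAP = 3.795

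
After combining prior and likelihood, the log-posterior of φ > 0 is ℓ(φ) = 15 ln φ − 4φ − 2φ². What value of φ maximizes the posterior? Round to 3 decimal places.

ℓ'(φ) = 15/φ − 4 − 4φ. Setting this to zero and multiplying by φ: 4φ² + 4φ − 15 = 0.
φ = (−4 + √(4² + 4·4·15)) / (2·4) = (−4 + √256) / 8 = (−4 + 16)/8 = 3/2.
ℓ''(φ) = −15/φ² − 4 < 0, confirming a maximum.

φ̂_MAP = 1.500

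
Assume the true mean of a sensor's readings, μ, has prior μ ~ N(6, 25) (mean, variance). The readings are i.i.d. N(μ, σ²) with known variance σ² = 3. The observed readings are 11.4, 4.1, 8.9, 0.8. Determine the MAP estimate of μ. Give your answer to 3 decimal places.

μ̂_MAP = 6.291

n = 4; x̄ = (11.4 + 4.1 + 8.9 + 0.8)/4 = 25.2/4 = 6.3.
For a Normal prior and Normal likelihood with known variance, the posterior is Normal; its mode equals its mean, the precision-weighted average.
Prior precision 1/σ₀² = 1/25 = 0.04; data precision n/σ² = 4/3.
μ̂ = (0.04·6 + (4/3)·6.3) / (0.04 + 4/3) = 8.64/(103/75) = 648/103 ≈ 6.291.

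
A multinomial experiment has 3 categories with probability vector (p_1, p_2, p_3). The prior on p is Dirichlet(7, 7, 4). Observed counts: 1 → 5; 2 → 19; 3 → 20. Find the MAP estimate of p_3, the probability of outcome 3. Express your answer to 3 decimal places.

MAP estimate: 0.390

The posterior is Dirichlet(αᵢ + nᵢ) = Dirichlet(12, 26, 24).
For a Dirichlet(a₁,…,a_K) with all aᵢ > 1, the mode has j-th component (aⱼ − 1)/(Σaᵢ − K).
Here Σaᵢ = 62 and K = 3, so p_3 = (24 − 1)/(62 − 3) = 23/59 ≈ 0.390.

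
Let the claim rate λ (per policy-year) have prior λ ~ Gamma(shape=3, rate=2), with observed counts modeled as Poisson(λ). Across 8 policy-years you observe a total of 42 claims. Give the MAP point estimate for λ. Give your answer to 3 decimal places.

λ̂_MAP = 4.400

Σxᵢ = 42, n = 8.
Posterior ∝ λ^2e^(−2λ) · λ^42e^(−8λ) = λ^44e^(−10λ), i.e. Gamma(shape=45, rate=10).
The mode of a Gamma(a, b) with a ≥ 1 (shape–rate) is (a−1)/b = 44/10 ≈ 4.400.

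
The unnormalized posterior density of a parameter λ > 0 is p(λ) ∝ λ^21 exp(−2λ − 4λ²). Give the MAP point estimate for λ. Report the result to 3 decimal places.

ℓ'(λ) = 21/λ − 2 − 8λ. Setting this to zero and multiplying by λ: 8λ² + 2λ − 21 = 0.
λ = (−2 + √(2² + 4·8·21)) / (2·8) = (−2 + √676) / 16 = (−2 + 26)/16 = 3/2.
ℓ''(λ) = −21/λ² − 8 < 0, confirming a maximum.

λ̂_MAP = 1.500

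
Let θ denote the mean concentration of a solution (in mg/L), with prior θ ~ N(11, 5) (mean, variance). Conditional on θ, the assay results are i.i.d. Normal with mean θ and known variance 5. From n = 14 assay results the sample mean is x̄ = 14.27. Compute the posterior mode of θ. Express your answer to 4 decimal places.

θ̂_MAP = 14.0520

n = 14, x̄ = 14.27.
For a Normal prior and Normal likelihood with known variance, the posterior is Normal; its mode equals its mean, the precision-weighted average.
Prior precision 1/σ₀² = 1/5 = 0.2; data precision n/σ² = 14/5 = 2.8.
θ̂ = (0.2·11 + 2.8·14.27) / (0.2 + 2.8) = 42.156/3 = 14.0520.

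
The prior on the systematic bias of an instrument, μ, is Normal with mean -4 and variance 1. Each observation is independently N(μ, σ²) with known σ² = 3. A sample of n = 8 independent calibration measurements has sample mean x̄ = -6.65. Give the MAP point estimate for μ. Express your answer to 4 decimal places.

n = 8, x̄ = -6.65.
For a Normal prior and Normal likelihood with known variance, the posterior is Normal; its mode equals its mean, the precision-weighted average.
Prior precision 1/σ₀² = 1/1 = 1; data precision n/σ² = 8/3.
μ̂ = (1·(-4) + (8/3)·(-6.65)) / (1 + 8/3) = (-326/15)/(11/3) = -326/55 ≈ -5.9273.

μ̂_MAP = -5.9273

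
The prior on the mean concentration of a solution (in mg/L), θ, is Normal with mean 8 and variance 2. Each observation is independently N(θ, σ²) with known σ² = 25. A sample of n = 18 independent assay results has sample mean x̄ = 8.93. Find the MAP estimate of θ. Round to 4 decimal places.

n = 18, x̄ = 8.93.
For a Normal prior and Normal likelihood with known variance, the posterior is Normal; its mode equals its mean, the precision-weighted average.
Prior precision 1/σ₀² = 1/2 = 0.5; data precision n/σ² = 18/25 = 0.72.
θ̂ = (0.5·8 + 0.72·8.93) / (0.5 + 0.72) = 10.4296/1.22 = 13037/1525 ≈ 8.5489.

θ̂_MAP = 8.5489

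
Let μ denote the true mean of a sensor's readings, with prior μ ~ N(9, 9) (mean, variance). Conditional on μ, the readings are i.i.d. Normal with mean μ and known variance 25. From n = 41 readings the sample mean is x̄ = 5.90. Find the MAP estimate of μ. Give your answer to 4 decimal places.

n = 41, x̄ = 5.90.
For a Normal prior and Normal likelihood with known variance, the posterior is Normal; its mode equals its mean, the precision-weighted average.
Prior precision 1/σ₀² = 1/9; data precision n/σ² = 41/25 = 1.64.
μ̂ = ((1/9)·9 + 1.64·5.9) / (1/9 + 1.64) = 10.676/(394/225) = 24021/3940 ≈ 6.0967.

μ̂_MAP = 6.0967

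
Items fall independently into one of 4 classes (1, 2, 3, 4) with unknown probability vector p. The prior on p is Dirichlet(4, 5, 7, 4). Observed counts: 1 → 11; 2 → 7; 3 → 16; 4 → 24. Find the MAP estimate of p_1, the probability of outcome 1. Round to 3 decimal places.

MAP estimate: 0.189

The posterior is Dirichlet(αᵢ + nᵢ) = Dirichlet(15, 12, 23, 28).
For a Dirichlet(a₁,…,a_K) with all aᵢ > 1, the mode has j-th component (aⱼ − 1)/(Σaᵢ − K).
Here Σaᵢ = 78 and K = 4, so p_1 = (15 − 1)/(78 − 4) = 14/74 ≈ 0.189.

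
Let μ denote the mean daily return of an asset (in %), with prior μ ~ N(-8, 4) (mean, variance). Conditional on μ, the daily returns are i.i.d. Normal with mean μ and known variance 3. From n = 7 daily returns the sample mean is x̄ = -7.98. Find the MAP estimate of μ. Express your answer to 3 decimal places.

μ̂_MAP = -7.982

n = 7, x̄ = -7.98.
For a Normal prior and Normal likelihood with known variance, the posterior is Normal; its mode equals its mean, the precision-weighted average.
Prior precision 1/σ₀² = 1/4 = 0.25; data precision n/σ² = 7/3.
μ̂ = (0.25·(-8) + (7/3)·(-7.98)) / (0.25 + 7/3) = (-20.62)/(31/12) = -6186/775 ≈ -7.982.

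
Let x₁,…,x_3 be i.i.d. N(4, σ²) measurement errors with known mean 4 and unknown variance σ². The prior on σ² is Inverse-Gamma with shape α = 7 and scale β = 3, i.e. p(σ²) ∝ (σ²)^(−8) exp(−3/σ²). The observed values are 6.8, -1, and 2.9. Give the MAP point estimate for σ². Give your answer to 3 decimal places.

Sum of squared deviations about the known mean: SS = (6.8−4)² + (-1−4)² + (2.9−4)² = 34.05.
The Normal likelihood contributes (σ²)^(−n/2) exp(−SS/(2σ²)), so the posterior is Inverse-Gamma(α + n/2, β + SS/2) = Inverse-Gamma(8.5, 20.025).
The mode of Inverse-Gamma(a, b) is b/(a+1) = 20.025/9.5 ≈ 2.108.

σ̂²_MAP = 2.108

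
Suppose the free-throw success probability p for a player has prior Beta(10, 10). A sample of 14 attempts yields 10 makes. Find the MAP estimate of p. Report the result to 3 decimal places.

Prior: Beta(10, 10).
Data: 10 successes in 14 trials. The binomial likelihood contributes p^10(1−p)^4, so the posterior is Beta(10+10, 10+4) = Beta(20, 14).
For Beta(a, b) with a, b > 1 the mode is (a−1)/(a+b−2) = 19/32 ≈ 0.594.

p̂_MAP = 0.594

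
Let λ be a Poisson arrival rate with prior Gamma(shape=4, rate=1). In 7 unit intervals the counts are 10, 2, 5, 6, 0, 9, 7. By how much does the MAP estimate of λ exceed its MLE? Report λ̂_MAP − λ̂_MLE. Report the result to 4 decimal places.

MAP − MLE = -0.3214

Σxᵢ = 39. Posterior is Gamma(43, 8); MAP = (43−1)/8 = 42/8 ≈ 5.25000.
MLE = x̄ = 39/7 ≈ 5.57143.
Difference = 42/8 − 39/7 = -9/28 ≈ -0.3214.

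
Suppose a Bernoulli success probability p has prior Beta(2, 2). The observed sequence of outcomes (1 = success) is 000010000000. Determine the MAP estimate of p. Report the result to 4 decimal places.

p̂_MAP = 0.1429

Prior: Beta(2, 2).
Data: 1 success in 12 trials (from the sequence). The binomial likelihood contributes p(1−p)^11, so the posterior is Beta(2+1, 2+11) = Beta(3, 13).
For Beta(a, b) with a, b > 1 the mode is (a−1)/(a+b−2) = 2/14 ≈ 0.1429.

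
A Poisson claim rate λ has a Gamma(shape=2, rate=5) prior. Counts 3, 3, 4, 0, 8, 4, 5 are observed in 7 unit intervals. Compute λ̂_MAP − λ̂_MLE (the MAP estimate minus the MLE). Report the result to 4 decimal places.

MAP − MLE = -1.5238

Σxᵢ = 27. Posterior is Gamma(29, 12); MAP = (29−1)/12 = 28/12 ≈ 2.33333.
MLE = x̄ = 27/7 ≈ 3.85714.
Difference = 28/12 − 27/7 = -32/21 ≈ -1.5238.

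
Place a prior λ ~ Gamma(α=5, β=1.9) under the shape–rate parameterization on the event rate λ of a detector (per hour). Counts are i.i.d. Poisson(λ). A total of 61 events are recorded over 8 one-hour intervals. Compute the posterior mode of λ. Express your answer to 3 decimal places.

λ̂_MAP = 6.566

Σxᵢ = 61, n = 8.
Posterior ∝ λ^4e^(−1.9λ) · λ^61e^(−8λ) = λ^65e^(−9.9λ), i.e. Gamma(shape=66, rate=9.9).
The mode of a Gamma(a, b) with a ≥ 1 (shape–rate) is (a−1)/b = 65/9.9 ≈ 6.566.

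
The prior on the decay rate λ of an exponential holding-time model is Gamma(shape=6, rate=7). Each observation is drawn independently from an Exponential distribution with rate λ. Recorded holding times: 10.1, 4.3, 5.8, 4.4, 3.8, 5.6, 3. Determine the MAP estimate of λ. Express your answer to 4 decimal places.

λ̂_MAP = 0.2727

The Exponential(rate=λ) likelihood is ∝ λ^n e^(−λΣtᵢ). Here n = 7 and Σtᵢ = 10.1 + 4.3 + 5.8 + 4.4 + 3.8 + 5.6 + 3 = 37.
Posterior ∝ λ^5e^(−7λ) · λ^7e^(−37λ) = λ^12e^(−44λ), i.e. Gamma(13, 44).
Mode = (a−1)/b = 12/44 ≈ 0.2727.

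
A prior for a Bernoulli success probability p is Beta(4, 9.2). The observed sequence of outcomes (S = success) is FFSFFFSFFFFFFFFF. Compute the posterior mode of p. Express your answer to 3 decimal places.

Prior: Beta(4, 9.2).
Data: 2 successes in 16 trials (from the sequence). The binomial likelihood contributes p^2(1−p)^14, so the posterior is Beta(4+2, 9.2+14) = Beta(6, 23.2).
For Beta(a, b) with a, b > 1 the mode is (a−1)/(a+b−2) = 5/27.2 ≈ 0.184.

p̂_MAP = 0.184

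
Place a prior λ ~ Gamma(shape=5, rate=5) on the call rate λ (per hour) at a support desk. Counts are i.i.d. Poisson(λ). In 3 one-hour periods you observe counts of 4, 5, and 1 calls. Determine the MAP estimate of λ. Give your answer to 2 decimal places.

Σxᵢ = 4+5+1 = 10, with n = 3.
Posterior ∝ λ^4e^(−5λ) · λ^10e^(−3λ) = λ^14e^(−8λ), i.e. Gamma(shape=15, rate=8).
The mode of a Gamma(a, b) with a ≥ 1 (shape–rate) is (a−1)/b = 14/8 ≈ 1.75.

λ̂_MAP = 1.75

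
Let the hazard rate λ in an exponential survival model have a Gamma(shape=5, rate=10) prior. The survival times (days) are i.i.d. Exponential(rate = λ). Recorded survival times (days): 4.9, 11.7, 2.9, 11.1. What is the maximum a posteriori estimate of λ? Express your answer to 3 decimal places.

The Exponential(rate=λ) likelihood is ∝ λ^n e^(−λΣtᵢ). Here n = 4 and Σtᵢ = 4.9 + 11.7 + 2.9 + 11.1 = 30.6.
Posterior ∝ λ^4e^(−10λ) · λ^4e^(−30.6λ) = λ^8e^(−40.6λ), i.e. Gamma(9, 40.6).
Mode = (a−1)/b = 8/40.6 ≈ 0.197.

λ̂_MAP = 0.197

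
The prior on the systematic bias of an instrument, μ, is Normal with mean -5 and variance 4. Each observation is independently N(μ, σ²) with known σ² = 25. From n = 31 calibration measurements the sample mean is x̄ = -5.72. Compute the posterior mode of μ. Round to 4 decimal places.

n = 31, x̄ = -5.72.
For a Normal prior and Normal likelihood with known variance, the posterior is Normal; its mode equals its mean, the precision-weighted average.
Prior precision 1/σ₀² = 1/4 = 0.25; data precision n/σ² = 31/25 = 1.24.
μ̂ = (0.25·(-5) + 1.24·(-5.72)) / (0.25 + 1.24) = (-8.3428)/1.49 = -20857/3725 ≈ -5.5992.

μ̂_MAP = -5.5992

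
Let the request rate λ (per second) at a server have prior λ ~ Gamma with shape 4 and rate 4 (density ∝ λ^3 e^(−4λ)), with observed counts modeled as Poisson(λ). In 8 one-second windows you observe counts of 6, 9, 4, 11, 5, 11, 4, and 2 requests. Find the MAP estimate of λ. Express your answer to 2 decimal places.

Σxᵢ = 6+9+4+11+5+11+4+2 = 52, with n = 8.
Posterior ∝ λ^3e^(−4λ) · λ^52e^(−8λ) = λ^55e^(−12λ), i.e. Gamma(shape=56, rate=12).
The mode of a Gamma(a, b) with a ≥ 1 (shape–rate) is (a−1)/b = 55/12 ≈ 4.58.

λ̂_MAP = 4.58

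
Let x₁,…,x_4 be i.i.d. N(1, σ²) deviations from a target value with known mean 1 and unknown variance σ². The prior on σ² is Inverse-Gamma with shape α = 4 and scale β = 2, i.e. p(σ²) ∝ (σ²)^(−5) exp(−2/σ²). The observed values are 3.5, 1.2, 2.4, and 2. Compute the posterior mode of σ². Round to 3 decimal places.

σ̂²_MAP = 0.946

Sum of squared deviations about the known mean: SS = (3.5−1)² + (1.2−1)² + (2.4−1)² + (2−1)² = 9.25.
The Normal likelihood contributes (σ²)^(−n/2) exp(−SS/(2σ²)), so the posterior is Inverse-Gamma(α + n/2, β + SS/2) = Inverse-Gamma(6, 6.625).
The mode of Inverse-Gamma(a, b) is b/(a+1) = 6.625/7 ≈ 0.946.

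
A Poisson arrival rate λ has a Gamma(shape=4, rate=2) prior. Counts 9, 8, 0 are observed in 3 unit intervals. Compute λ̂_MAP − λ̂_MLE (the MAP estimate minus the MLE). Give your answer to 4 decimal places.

Σxᵢ = 17. Posterior is Gamma(21, 5); MAP = (21−1)/5 = 20/5 ≈ 4.00000.
MLE = x̄ = 17/3 ≈ 5.66667.
Difference = 20/5 − 17/3 = -5/3 ≈ -1.6667.

MAP − MLE = -1.6667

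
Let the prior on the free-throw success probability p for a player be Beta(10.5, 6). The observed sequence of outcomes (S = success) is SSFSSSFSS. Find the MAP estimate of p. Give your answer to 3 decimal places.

Prior: Beta(10.5, 6).
Data: 7 successes in 9 trials (from the sequence). The binomial likelihood contributes p^7(1−p)^2, so the posterior is Beta(10.5+7, 6+2) = Beta(17.5, 8).
For Beta(a, b) with a, b > 1 the mode is (a−1)/(a+b−2) = 16.5/23.5 ≈ 0.702.

p̂_MAP = 0.702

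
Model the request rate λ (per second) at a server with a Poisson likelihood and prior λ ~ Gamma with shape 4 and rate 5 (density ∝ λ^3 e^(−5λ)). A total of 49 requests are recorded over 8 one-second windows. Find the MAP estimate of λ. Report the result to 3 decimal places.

Σxᵢ = 49, n = 8.
Posterior ∝ λ^3e^(−5λ) · λ^49e^(−8λ) = λ^52e^(−13λ), i.e. Gamma(shape=53, rate=13).
The mode of a Gamma(a, b) with a ≥ 1 (shape–rate) is (a−1)/b = 52/13 ≈ 4.000.

λ̂_MAP = 4.000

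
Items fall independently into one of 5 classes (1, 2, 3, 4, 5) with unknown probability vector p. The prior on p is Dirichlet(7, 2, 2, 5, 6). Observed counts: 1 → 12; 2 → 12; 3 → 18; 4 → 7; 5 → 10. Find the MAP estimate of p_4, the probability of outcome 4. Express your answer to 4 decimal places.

The posterior is Dirichlet(αᵢ + nᵢ) = Dirichlet(19, 14, 20, 12, 16).
For a Dirichlet(a₁,…,a_K) with all aᵢ > 1, the mode has j-th component (aⱼ − 1)/(Σaᵢ − K).
Here Σaᵢ = 81 and K = 5, so p_4 = (12 − 1)/(81 − 5) = 11/76 ≈ 0.1447.

MAP estimate: 0.1447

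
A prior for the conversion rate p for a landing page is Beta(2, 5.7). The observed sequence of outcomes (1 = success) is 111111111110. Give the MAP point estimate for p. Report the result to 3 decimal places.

p̂_MAP = 0.678

Prior: Beta(2, 5.7).
Data: 11 successes in 12 trials (from the sequence). The binomial likelihood contributes p^11(1−p)^1, so the posterior is Beta(2+11, 5.7+1) = Beta(13, 6.7).
For Beta(a, b) with a, b > 1 the mode is (a−1)/(a+b−2) = 12/17.7 ≈ 0.678.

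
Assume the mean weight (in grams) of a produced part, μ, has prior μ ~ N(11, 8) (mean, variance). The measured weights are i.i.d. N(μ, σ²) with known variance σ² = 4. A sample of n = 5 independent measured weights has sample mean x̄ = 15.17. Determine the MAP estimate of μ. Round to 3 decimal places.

n = 5, x̄ = 15.17.
For a Normal prior and Normal likelihood with known variance, the posterior is Normal; its mode equals its mean, the precision-weighted average.
Prior precision 1/σ₀² = 1/8 = 0.125; data precision n/σ² = 5/4 = 1.25.
μ̂ = (0.125·11 + 1.25·15.17) / (0.125 + 1.25) = 20.3375/1.375 = 1627/110 ≈ 14.791.

μ̂_MAP = 14.791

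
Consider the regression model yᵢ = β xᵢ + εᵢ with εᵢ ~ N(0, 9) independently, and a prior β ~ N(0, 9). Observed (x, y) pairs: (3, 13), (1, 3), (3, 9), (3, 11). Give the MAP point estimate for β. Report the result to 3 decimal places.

log p(β | y) = −Σ(yᵢ − βxᵢ)²/(2·9) − β²/(2·9) + const.
Setting the derivative to zero: Σxᵢ(yᵢ − βxᵢ)/9 − β/9 = 0, so β = Σxᵢyᵢ / (Σxᵢ² + σ²/τ²).
Σxᵢyᵢ = 3·13 + 1·3 + 3·9 + 3·11 = 102; Σxᵢ² = 28; σ²/τ² = 1.
β̂_MAP = 102 / (28 + 1) = 102/29 ≈ 3.517.

β̂_MAP = 3.517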